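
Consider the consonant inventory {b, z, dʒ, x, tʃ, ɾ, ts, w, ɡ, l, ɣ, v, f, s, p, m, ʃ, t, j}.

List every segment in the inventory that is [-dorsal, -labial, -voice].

Eliminate segments failing any feature: /b, v, f, p, m/ are [+labial]; /z, dʒ, ɾ, l/ are [+voice]; /x, w, ɡ, ɣ, j/ are [+dorsal]. The remaining /tʃ, ts, s, ʃ, t/ satisfy [-dorsal], [-labial], [-voice].

tʃ, ts, s, ʃ, t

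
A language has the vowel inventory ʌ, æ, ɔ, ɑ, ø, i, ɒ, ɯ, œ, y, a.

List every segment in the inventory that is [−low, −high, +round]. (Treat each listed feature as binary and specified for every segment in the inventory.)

Checking each segment against [−low], [−high], [+round]: /ɔ/ (mid back rounded lax vowel), /ø/ (mid front rounded tense vowel), /œ/ (mid front rounded lax vowel) satisfy every feature; every other segment in the inventory fails at least one.

ɔ, ø, œ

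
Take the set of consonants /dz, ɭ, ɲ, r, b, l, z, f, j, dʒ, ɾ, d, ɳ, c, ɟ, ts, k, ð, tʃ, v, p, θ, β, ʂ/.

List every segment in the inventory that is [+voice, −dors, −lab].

Eliminate segments failing any feature: /ɲ, j, ɟ/ are [+dorsal]; /b, v, β/ are [+labial]; /f, c, ts, k, tʃ, p, θ, ʂ/ are [−voice]. The remaining /dz, ɭ, r, l, z, dʒ, ɾ, d, ɳ, ð/ satisfy [+voice], [−dorsal], [−labial].

dz, ɭ, r, l, z, dʒ, ɾ, d, ɳ, ð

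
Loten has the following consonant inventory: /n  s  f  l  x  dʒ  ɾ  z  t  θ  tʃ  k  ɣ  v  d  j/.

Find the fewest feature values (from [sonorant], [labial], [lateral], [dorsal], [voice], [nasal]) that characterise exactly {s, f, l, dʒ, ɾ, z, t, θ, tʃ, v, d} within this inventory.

Every target segment is [-nasal], [-dorsal]; each remaining inventory member fails at least one of these. Each conjunct is needed — [-dorsal] alone would also admit /n/; [-nasal] alone would also admit /x, k, ɣ, j/ — and no other single listed feature has exactly this extension, so two is the minimum.

[-nasal, -dorsal]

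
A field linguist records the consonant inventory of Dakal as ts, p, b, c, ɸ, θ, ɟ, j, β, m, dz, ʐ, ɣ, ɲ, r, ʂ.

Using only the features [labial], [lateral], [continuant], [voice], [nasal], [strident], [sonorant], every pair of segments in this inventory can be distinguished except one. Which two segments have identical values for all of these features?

r, j

/r/ (alveolar trill) and /j/ (palatal glide) are both [-labial], [-lateral], [+continuant], [+voice], [-nasal], [-strident], [+sonorant], so none of the listed features separates them. (They do differ in [dorsal], which is not among the given features.) Every other pair in the inventory differs on at least one listed feature.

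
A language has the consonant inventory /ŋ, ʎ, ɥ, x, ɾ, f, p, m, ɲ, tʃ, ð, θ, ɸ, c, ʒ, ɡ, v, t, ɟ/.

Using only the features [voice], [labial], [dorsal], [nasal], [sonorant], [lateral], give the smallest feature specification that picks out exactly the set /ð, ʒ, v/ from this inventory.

[−sonorant, +voice, −dorsal]

/ð, ʒ, v/ are all [−sonorant], [+voice], [−dorsal], and no other segment in the inventory matches all three values. Dropping any one of them over-generates: [+voice, −dorsal] alone would also admit /ɾ, m/; [−sonorant, −dorsal] alone would also admit /f, p, tʃ, θ, …/; [−sonorant, +voice] alone would also admit /ɡ, ɟ/. No other combination of two listed features picks out exactly this set either, so fewer than three features will not do.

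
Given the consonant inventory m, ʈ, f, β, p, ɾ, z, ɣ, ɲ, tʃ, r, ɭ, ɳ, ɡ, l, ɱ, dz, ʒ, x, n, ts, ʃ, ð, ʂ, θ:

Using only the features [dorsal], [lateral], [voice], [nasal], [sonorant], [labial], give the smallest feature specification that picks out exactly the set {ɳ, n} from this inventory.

Every target segment is [+nasal], [-labial], [-dorsal]; each remaining inventory member fails at least one of these. Each conjunct is needed — [-labial, -dorsal] alone would also admit /ʈ, ɾ, z, tʃ, …/; [+nasal, -dorsal] alone would also admit /m, ɱ/; [+nasal, -labial] alone would also admit /ɲ/ — and no other combination of two listed features has exactly this extension, so three is the minimum.

[+nasal, -labial, -dorsal]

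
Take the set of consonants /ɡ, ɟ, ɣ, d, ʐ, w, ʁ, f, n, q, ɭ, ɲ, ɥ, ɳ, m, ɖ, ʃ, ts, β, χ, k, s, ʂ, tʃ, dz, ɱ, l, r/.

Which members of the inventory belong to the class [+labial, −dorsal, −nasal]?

f, β

Eliminate segments failing any feature: /ɡ, ɟ, ɣ, d, ʐ, ʁ, n, q, ɭ, ɲ, ɳ, ɖ, ʃ, ts, χ, k, s, ʂ, tʃ, dz, l, r/ are [−labial]; /w, ɥ/ are [+dorsal]; /m, ɱ/ are [+nasal]. The remaining /f, β/ satisfy [+labial], [−dorsal], [−nasal].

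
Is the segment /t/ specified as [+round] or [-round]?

/t/ is the voiceless alveolar stop, hence [-round].

[-round]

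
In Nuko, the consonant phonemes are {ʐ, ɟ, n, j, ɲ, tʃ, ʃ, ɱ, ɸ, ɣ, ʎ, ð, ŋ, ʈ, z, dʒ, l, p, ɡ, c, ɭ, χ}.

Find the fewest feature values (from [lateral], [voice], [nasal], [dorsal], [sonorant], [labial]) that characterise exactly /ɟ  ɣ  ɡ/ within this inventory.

Every target segment is [-sonorant], [+voice], [+dorsal]; each remaining inventory member fails at least one of these. Each conjunct is needed — [+voice, +dorsal] alone would also admit /j, ɲ, ʎ, ŋ/; [-sonorant, +dorsal] alone would also admit /c, χ/; [-sonorant, +voice] alone would also admit /ʐ, ð, z, dʒ/ — and no other combination of two listed features has exactly this extension, so three is the minimum.

[-sonorant, +voice, +dorsal]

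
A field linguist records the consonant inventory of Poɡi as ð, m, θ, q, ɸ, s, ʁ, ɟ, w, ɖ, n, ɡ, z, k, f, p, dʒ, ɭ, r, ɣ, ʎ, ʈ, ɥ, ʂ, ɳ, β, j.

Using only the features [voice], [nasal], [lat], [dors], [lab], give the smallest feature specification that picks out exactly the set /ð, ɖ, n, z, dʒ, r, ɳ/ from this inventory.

/ð, ɖ, n, z, dʒ, r, ɳ/ are all [+voice], [−lateral], [−labial], [−dorsal], and no other segment in the inventory matches all four values. Dropping any one of them over-generates: [−lateral, −labial, −dorsal] alone would also admit /θ, s, ʈ, ʂ/; [+voice, −labial, −dorsal] alone would also admit /ɭ/; [+voice, −lateral, −dorsal] alone would also admit /m, β/; [+voice, −lateral, −labial] alone would also admit /ʁ, ɟ, ɡ, ɣ, …/. No other combination of three listed features picks out exactly this set either, so fewer than four features will not do.

[+voice, −lat, −lab, −dors]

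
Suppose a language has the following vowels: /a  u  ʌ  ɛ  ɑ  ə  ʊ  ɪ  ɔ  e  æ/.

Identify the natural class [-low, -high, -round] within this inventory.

ʌ, ɛ, ə, e

Checking each segment against [-low], [-high], [-round]: /ʌ/ (mid back unrounded lax vowel), /ɛ/ (mid front unrounded lax vowel), /ə/ (mid central vowel (schwa)), /e/ (mid front unrounded tense vowel) satisfy every feature; every other segment in the inventory fails at least one.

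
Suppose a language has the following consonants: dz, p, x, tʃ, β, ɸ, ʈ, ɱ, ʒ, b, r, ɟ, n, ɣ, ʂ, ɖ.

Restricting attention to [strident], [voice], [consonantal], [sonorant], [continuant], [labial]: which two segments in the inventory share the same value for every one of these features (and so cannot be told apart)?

Both /ɟ/ and /ɖ/ are [-strident], [+voice], [+consonantal], [-sonorant], [-continuant], [-labial]. Since the list omits [dorsal] — which does distinguish the voiced palatal stop from the voiced retroflex stop — this pair collapses; all other pairs remain distinct.

ɟ, ɖ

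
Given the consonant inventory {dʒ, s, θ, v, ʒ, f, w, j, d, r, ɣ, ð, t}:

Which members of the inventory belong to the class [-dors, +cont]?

s, θ, v, ʒ, f, r, ð

Eliminate segments failing any feature: /dʒ, d, t/ are [-continuant]; /w, j, ɣ/ are [+dorsal]. The remaining /s, θ, v, ʒ, f, r, ð/ satisfy [-dorsal], [+continuant].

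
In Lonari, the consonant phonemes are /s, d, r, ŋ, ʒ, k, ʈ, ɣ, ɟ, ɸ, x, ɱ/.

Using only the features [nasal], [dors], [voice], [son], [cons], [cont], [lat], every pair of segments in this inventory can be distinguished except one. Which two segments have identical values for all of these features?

Both /s/ and /ɸ/ are [−nasal], [−dorsal], [−voice], [−sonorant], [+consonantal], [+continuant], [−lateral]. Since the list omits [strident], [labial] and [coronal] — which do distinguish the voiceless alveolar fricative from the voiceless bilabial fricative — this pair collapses; all other pairs remain distinct.

s, ɸ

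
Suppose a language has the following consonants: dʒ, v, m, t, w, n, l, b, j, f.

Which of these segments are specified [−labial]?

The feature [labial] marks segments articulated with one or both lips. In this inventory /dʒ, t, n, l, j/ lack that property, so they are [−labial]; /v, m, w, b, f/ are [+labial].

dʒ, t, n, l, j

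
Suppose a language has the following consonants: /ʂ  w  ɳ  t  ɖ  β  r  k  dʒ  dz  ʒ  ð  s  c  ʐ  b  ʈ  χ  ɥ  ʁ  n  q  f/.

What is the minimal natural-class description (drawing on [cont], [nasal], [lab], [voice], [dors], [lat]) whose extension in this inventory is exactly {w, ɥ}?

/w, ɥ/ are all [+labial], [+dorsal], and no other segment in the inventory matches both values. Dropping any one of them over-generates: [+dorsal] alone would also admit /k, c, χ, ʁ, …/; [+labial] alone would also admit /β, b, f/. No other single listed feature picks out exactly this set either, so fewer than two features will not do.

[+lab, +dors]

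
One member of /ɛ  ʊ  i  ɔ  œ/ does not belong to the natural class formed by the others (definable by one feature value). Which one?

[tense] groups all but one: /œ, ɔ, ɛ, ʊ/ share [-tense] while /i/ (high front unrounded tense vowel) alone is [+tense]. Removing any other segment would not leave a single-feature class that excludes it.

i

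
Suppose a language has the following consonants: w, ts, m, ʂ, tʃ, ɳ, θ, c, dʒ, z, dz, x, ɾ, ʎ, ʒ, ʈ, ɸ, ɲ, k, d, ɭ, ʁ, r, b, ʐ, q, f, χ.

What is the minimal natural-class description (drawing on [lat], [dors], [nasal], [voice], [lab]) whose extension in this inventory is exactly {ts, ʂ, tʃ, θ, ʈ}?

[−voice, −lab, −dors]

Every target segment is [−voice], [−labial], [−dorsal]; each remaining inventory member fails at least one of these. Each conjunct is needed — [−labial, −dorsal] alone would also admit /ɳ, dʒ, z, dz, …/; [−voice, −dorsal] alone would also admit /ɸ, f/; [−voice, −labial] alone would also admit /c, x, k, q, …/ — and no other combination of two listed features has exactly this extension, so three is the minimum.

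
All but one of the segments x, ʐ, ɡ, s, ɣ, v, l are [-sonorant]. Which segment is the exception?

Every segment except /l/ is [-sonorant]. /l/ (alveolar lateral approximant) is [+sonorant], so it is the exception.

l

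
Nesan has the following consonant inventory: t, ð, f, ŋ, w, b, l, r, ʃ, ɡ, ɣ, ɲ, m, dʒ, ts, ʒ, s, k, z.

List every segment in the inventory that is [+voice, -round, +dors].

Checking each segment against [+voice], [-round], [+dorsal]: /ŋ/ (velar nasal), /ɡ/ (voiced velar stop), /ɣ/ (voiced velar fricative), /ɲ/ (palatal nasal) satisfy every feature; every other segment in the inventory fails at least one.

ŋ, ɡ, ɣ, ɲ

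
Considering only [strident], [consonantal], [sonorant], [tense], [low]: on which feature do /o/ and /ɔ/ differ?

[tense]

/o/ (mid back rounded tense vowel) and /ɔ/ (mid back rounded lax vowel) agree on [−strident], [−consonantal], [+sonorant], [−low]. They differ on [tense] (/o/ [+], /ɔ/ [−]).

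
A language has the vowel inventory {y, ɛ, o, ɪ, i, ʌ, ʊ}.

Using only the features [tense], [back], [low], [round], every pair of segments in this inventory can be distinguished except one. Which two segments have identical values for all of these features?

/ɪ/ (high front unrounded lax vowel) and /ɛ/ (mid front unrounded lax vowel) are both [−tense], [−back], [−low], [−round], so none of the listed features separates them. (They do differ in [high], which is not among the given features.) Every other pair in the inventory differs on at least one listed feature.

ɪ, ɛ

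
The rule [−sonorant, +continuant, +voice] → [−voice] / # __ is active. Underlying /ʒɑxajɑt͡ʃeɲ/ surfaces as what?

[ʃɑxajɑt͡ʃeɲ]

Only the initial segment /ʒ/ is both word-initial and matches the structural description. It is a voiced postalveolar fricative, so [−sonorant, +continuant, +voice] holds; changing it to [−voice] with all other features held fixed yields /ʃ/ (voiceless postalveolar fricative). No other segment meets both the structural description and the environment, so the output is [ʃɑxajɑt͡ʃeɲ].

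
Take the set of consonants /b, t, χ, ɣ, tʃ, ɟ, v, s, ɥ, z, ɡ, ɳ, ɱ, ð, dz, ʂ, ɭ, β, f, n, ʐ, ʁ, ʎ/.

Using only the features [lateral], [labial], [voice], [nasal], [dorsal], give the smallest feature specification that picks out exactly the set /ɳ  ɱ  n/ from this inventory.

[+nasal]

/ɳ, ɱ, n/ are exactly the [+nasal] segments in the inventory, so a single feature suffices.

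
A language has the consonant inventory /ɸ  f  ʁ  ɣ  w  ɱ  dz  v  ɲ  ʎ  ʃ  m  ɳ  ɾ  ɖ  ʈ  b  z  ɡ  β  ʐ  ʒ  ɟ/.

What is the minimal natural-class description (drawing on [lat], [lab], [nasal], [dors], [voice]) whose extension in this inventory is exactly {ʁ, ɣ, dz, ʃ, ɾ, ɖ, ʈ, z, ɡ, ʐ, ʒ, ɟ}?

[−nasal, −lat, −lab]

The class [−nasal], [−lateral], [−labial] has exactly /ʁ, ɣ, dz, ʃ, ɾ, ɖ, ʈ, z, ɡ, ʐ, ʒ, ɟ/ as its extension in this inventory. No smaller conjunction from the listed features achieves this: [−lateral, −labial] alone would also admit /ɲ, ɳ/; [−nasal, −labial] alone would also admit /ʎ/; [−nasal, −lateral] alone would also admit /ɸ, f, w, v, …/; and checking the remaining two-feature bundles turns up none with this extension.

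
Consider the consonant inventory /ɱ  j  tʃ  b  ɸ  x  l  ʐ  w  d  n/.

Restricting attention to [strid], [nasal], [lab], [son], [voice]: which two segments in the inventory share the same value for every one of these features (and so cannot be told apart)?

j, l

/j/ (palatal glide) and /l/ (alveolar lateral approximant) are both [−strident], [−nasal], [−labial], [+sonorant], [+voice], so none of the listed features separates them. (They do differ in [lateral] and [dorsal], which are not among the given features.) Every other pair in the inventory differs on at least one listed feature.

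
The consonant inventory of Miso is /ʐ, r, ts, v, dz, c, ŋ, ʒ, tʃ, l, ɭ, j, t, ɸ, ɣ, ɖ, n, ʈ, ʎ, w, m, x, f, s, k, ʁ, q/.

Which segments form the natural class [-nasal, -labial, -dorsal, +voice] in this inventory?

ʐ, r, dz, ʒ, l, ɭ, ɖ

Checking each segment against [-nasal], [-labial], [-dorsal], [+voice]: /ʐ/ (voiced retroflex fricative), /r/ (alveolar trill), /dz/ (voiced alveolar affricate), /ʒ/ (voiced postalveolar fricative), /l/ (alveolar lateral approximant), /ɭ/ (retroflex lateral approximant), among others, satisfy every feature; every other segment in the inventory fails at least one.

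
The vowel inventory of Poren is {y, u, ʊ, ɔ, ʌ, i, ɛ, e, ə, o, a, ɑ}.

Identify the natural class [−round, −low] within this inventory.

ʌ, i, ɛ, e, ə

First, the [−round] segments are /ʌ, i, ɛ, e, ə, a, ɑ/.
Among these, [−low] leaves /ʌ, i, ɛ, e, ə/.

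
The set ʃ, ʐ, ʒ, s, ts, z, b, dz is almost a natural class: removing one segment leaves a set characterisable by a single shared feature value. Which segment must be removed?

/ʐ, ts, z, ʃ, ʒ, dz, s/ are all [+strident], but /b/ (voiced bilabial stop) is [-strident]. No other single segment can be removed to leave a set sharing one feature value that the removed segment lacks, so /b/ is the odd one out.

b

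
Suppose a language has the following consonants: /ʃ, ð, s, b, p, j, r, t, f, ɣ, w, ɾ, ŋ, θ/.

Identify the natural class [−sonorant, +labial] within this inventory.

b, p, f

First, the [−sonorant] segments are /ʃ, ð, s, b, p, t, f, ɣ, θ/.
Intersecting with [+labial] leaves /b, p, f/.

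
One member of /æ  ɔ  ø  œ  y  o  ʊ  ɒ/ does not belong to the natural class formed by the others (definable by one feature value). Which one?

/ʊ, ɒ, œ, ɔ, o, y, ø/ are all [+round], but /æ/ (low front unrounded vowel) is [-round]. No other single segment can be removed to leave a set sharing one feature value that the removed segment lacks, so /æ/ is the odd one out.

æ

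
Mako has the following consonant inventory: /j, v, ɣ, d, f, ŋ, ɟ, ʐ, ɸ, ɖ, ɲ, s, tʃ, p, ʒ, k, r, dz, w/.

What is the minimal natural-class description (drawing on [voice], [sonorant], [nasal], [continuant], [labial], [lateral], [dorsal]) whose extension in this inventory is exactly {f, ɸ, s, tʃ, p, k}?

[−voice]

/f, ɸ, s, tʃ, p, k/ are exactly the [−voice] segments in the inventory, so a single feature suffices.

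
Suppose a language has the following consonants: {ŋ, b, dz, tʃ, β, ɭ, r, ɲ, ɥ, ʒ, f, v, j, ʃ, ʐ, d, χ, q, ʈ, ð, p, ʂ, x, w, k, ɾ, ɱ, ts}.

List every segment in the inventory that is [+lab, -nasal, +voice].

Eliminate segments failing any feature: /ŋ, dz, tʃ, ɭ, r, ɲ, ʒ, j, ʃ, ʐ, d, χ, q, ʈ, ð, ʂ, x, k, ɾ, ts/ are [-labial]; /f, p/ are [-voice]; /ɱ/ is [+nasal]. The remaining /b, β, ɥ, v, w/ satisfy [+labial], [-nasal], [+voice].

b, β, ɥ, v, w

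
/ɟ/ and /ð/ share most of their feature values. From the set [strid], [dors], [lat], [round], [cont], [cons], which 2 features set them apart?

The two segments share [−strident], [−lateral], [−round], [+consonantal]. The only features from the list on which they differ: /ɟ/ is [−continuant] while /ð/ is [+continuant]; /ɟ/ is [+dorsal] while /ð/ is [−dorsal].

[continuant], [dorsal]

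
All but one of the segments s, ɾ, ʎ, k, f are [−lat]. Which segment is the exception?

/k, ɾ, s, f/ are all [−lateral]; /ʎ/ (palatal lateral approximant) is [+lateral].

ʎ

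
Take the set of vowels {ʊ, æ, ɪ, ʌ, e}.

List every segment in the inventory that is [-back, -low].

ɪ, e

Checking each segment against [-back], [-low]: /ɪ/ (high front unrounded lax vowel), /e/ (mid front unrounded tense vowel) satisfy every feature; every other segment in the inventory fails at least one.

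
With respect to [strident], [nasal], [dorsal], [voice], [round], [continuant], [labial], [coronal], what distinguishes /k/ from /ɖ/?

[voice], [coronal], [dorsal]

/k/ (voiceless velar stop) and /ɖ/ (voiced retroflex stop) agree on [−strident], [−nasal], [−round], [−continuant], [−labial]. They differ on [voice] (/k/ [−], /ɖ/ [+]), [coronal] (/k/ [−], /ɖ/ [+]), [dorsal] (/k/ [+], /ɖ/ [−]).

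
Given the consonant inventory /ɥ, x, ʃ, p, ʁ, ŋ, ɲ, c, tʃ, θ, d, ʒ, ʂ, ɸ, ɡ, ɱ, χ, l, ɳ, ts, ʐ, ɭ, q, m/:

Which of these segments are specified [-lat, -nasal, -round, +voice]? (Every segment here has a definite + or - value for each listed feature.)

ʁ, d, ʒ, ɡ, ʐ

Checking each segment against [-lateral], [-nasal], [-round], [+voice]: /ʁ/ (voiced uvular fricative), /d/ (voiced alveolar stop), /ʒ/ (voiced postalveolar fricative), /ɡ/ (voiced velar stop), /ʐ/ (voiced retroflex fricative) satisfy every feature; every other segment in the inventory fails at least one.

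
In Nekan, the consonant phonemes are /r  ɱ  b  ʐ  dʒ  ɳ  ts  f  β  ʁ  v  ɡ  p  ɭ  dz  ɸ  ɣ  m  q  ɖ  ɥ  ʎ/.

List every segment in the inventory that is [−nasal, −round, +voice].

r, b, ʐ, dʒ, β, ʁ, v, ɡ, ɭ, dz, ɣ, ɖ, ʎ

First, the [−nasal] segments are /r, b, ʐ, dʒ, ts, f, β, ʁ, v, ɡ, p, ɭ, dz, ɸ, ɣ, q, ɖ, ɥ, ʎ/.
Then [−round] gives /r, b, ʐ, dʒ, ts, f, β, ʁ, v, ɡ, p, ɭ, dz, ɸ, ɣ, q, ɖ, ʎ/.
Among these, [+voice] leaves /r, b, ʐ, dʒ, β, ʁ, v, ɡ, ɭ, dz, ɣ, ɖ, ʎ/.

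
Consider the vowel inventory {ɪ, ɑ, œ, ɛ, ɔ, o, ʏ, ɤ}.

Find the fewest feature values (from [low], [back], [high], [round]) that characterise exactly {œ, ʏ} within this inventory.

Every target segment is [-back], [+round]; each remaining inventory member fails at least one of these. Each conjunct is needed — [+round] alone would also admit /ɔ, o/; [-back] alone would also admit /ɪ, ɛ/ — and no other single listed feature has exactly this extension, so two is the minimum.

[-back, +round]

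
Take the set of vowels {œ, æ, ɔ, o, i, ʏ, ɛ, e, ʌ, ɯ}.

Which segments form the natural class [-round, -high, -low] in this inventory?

ɛ, e, ʌ

First, the [-round] segments are /æ, i, ɛ, e, ʌ, ɯ/.
Within that set, [-high] gives /æ, ɛ, e, ʌ/.
Among these, [-low] leaves /ɛ, e, ʌ/.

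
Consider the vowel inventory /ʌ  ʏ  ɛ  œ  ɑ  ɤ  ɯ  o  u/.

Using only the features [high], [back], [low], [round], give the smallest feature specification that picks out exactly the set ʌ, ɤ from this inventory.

[-high, -low, +back, -round]

The class [-high], [-low], [+back], [-round] has exactly /ʌ, ɤ/ as its extension in this inventory. No smaller conjunction from the listed features achieves this: [-low, +back, -round] alone would also admit /ɯ/; [-high, +back, -round] alone would also admit /ɑ/; [-high, -low, -round] alone would also admit /ɛ/; [-high, -low, +back] alone would also admit /o/; and checking the remaining three-feature bundles turns up none with this extension.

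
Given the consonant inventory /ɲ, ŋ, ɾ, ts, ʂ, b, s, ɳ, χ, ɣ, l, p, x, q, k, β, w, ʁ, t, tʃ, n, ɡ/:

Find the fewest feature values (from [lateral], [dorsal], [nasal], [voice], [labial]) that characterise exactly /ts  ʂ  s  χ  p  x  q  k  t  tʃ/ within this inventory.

[-voice]

Every target segment is [-voice] and no other inventory member is, so one feature is enough.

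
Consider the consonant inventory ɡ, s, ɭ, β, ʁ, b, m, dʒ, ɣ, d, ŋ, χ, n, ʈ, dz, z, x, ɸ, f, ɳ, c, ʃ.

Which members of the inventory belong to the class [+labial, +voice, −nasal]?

β, b

First, the [+labial] segments are /β, b, m, ɸ, f/.
Among these, [+voice] gives /β, b, m/.
Of those, [−nasal] leaves /β, b/.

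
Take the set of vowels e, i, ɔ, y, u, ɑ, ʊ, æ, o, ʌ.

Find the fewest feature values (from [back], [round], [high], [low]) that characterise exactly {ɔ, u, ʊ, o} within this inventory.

/ɔ, u, ʊ, o/ are all [+back], [+round], and no other segment in the inventory matches both values. Dropping any one of them over-generates: [+round] alone would also admit /y/; [+back] alone would also admit /ɑ, ʌ/. No other single listed feature picks out exactly this set either, so fewer than two features will not do.

[+back, +round]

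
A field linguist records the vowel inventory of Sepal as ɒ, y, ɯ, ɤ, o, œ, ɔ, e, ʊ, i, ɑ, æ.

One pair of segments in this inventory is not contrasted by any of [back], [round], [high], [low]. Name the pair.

/o/ (mid back rounded tense vowel) and /ɔ/ (mid back rounded lax vowel) are both [+back], [+round], [-high], [-low], so none of the listed features separates them. (They do differ in [tense], which is not among the given features.) Every other pair in the inventory differs on at least one listed feature.

o, ɔ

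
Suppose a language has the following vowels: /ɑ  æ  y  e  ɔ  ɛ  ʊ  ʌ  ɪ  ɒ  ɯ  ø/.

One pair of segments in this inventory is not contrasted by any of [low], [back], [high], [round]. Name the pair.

On the given features, /ɛ/ and /e/ have an identical profile: [−low], [−back], [−high], [−round]. No other two segments in the inventory coincide on all 4 features. (They do differ in [tense], which is not among the given features.)

ɛ, e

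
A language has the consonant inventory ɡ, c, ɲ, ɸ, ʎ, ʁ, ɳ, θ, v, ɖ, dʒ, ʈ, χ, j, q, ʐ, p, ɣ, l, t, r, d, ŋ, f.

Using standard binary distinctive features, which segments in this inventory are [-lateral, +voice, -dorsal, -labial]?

Checking each segment against [-lateral], [+voice], [-dorsal], [-labial]: /ɳ/ (retroflex nasal), /ɖ/ (voiced retroflex stop), /dʒ/ (voiced postalveolar affricate), /ʐ/ (voiced retroflex fricative), /r/ (alveolar trill), /d/ (voiced alveolar stop) satisfy every feature; every other segment in the inventory fails at least one.

ɳ, ɖ, dʒ, ʐ, r, d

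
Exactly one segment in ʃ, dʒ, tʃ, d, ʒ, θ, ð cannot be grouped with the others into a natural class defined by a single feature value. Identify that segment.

d

The remaining segments after removing /d/ share [+distributed]; /d/ (voiced alveolar stop) is [−distributed]. For every other candidate removal, the leftover set fails to share any single feature value that the removed segment lacks.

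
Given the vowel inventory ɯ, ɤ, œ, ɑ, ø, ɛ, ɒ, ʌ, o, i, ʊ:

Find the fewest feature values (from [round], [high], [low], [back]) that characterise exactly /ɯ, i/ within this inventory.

The class [+high], [-round] has exactly /ɯ, i/ as its extension in this inventory. No smaller conjunction from the listed features achieves this: [-round] alone would also admit /ɤ, ɑ, ɛ, ʌ/; [+high] alone would also admit /ʊ/; and checking the remaining single features turns up none with this extension.

[+high, -round]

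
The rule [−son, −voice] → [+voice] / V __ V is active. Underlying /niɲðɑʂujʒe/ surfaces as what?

/ʂ/ satisfies [−son, −voice] and sits in V __ V. The [+voice] counterpart of the voiceless retroflex fricative is /ʐ/. Other segments in /niɲðɑʂujʒe/ either fail the structural description or are not in the environment, so the surface form is [niɲðɑʐujʒe].

[niɲðɑʐujʒe]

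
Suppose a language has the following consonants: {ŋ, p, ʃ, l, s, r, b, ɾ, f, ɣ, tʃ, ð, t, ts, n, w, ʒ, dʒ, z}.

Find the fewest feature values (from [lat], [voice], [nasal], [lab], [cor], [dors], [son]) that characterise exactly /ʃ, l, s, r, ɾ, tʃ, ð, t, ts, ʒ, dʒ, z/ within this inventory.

/ʃ, l, s, r, ɾ, tʃ, ð, t, ts, ʒ, dʒ, z/ are all [−nasal], [+coronal], and no other segment in the inventory matches both values. Dropping any one of them over-generates: [+coronal] alone would also admit /n/; [−nasal] alone would also admit /p, b, f, ɣ, …/. No other single listed feature picks out exactly this set either, so fewer than two features will not do.

[−nasal, +cor]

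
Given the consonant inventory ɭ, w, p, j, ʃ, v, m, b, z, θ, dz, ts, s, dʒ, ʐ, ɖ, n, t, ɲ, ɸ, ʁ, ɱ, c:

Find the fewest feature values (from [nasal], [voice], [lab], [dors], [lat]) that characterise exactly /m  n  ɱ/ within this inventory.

[+nasal, -dors]

The class [+nasal], [-dorsal] has exactly /m, n, ɱ/ as its extension in this inventory. No smaller conjunction from the listed features achieves this: [-dorsal] alone would also admit /ɭ, p, ʃ, v, …/; [+nasal] alone would also admit /ɲ/; and checking the remaining single features turns up none with this extension.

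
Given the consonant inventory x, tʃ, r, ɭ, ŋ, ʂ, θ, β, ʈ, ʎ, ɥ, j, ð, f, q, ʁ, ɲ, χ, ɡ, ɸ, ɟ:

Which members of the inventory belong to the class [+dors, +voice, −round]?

ŋ, ʎ, j, ʁ, ɲ, ɡ, ɟ

Checking each segment against [+dorsal], [+voice], [−round]: /ŋ/ (velar nasal), /ʎ/ (palatal lateral approximant), /j/ (palatal glide), /ʁ/ (voiced uvular fricative), /ɲ/ (palatal nasal), /ɡ/ (voiced velar stop), among others, satisfy every feature; every other segment in the inventory fails at least one.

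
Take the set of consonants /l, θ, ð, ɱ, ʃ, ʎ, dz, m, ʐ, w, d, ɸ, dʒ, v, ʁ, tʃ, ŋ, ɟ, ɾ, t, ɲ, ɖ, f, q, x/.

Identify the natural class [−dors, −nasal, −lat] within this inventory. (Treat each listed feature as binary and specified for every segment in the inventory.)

Checking each segment against [−dorsal], [−nasal], [−lateral]: /θ/ (voiceless dental fricative), /ð/ (voiced dental fricative), /ʃ/ (voiceless postalveolar fricative), /dz/ (voiced alveolar affricate), /ʐ/ (voiced retroflex fricative), /d/ (voiced alveolar stop), among others, satisfy every feature; every other segment in the inventory fails at least one.

θ, ð, ʃ, dz, ʐ, d, ɸ, dʒ, v, tʃ, ɾ, t, ɖ, f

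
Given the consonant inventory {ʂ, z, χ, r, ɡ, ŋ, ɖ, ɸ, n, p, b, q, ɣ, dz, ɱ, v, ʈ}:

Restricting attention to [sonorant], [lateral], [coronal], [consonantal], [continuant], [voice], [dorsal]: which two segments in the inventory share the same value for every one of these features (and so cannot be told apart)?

dz, ɖ

Both /dz/ and /ɖ/ are [−sonorant], [−lateral], [+coronal], [+consonantal], [−continuant], [+voice], [−dorsal]. Since the list omits [strident], [delayed release] and [anterior] — which do distinguish the voiced alveolar affricate from the voiced retroflex stop — this pair collapses; all other pairs remain distinct.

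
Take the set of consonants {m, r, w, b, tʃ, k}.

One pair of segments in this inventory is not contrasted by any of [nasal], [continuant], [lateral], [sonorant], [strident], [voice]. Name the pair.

r, w

Both /r/ and /w/ are [−nasal], [+continuant], [−lateral], [+sonorant], [−strident], [+voice]. Since the list omits [labial], [round], [coronal] and [dorsal] — which do distinguish the alveolar trill from the labial-velar glide — this pair collapses; all other pairs remain distinct.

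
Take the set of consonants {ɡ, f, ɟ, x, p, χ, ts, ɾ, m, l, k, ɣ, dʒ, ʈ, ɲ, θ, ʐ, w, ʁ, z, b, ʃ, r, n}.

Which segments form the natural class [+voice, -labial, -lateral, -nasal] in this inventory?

Eliminate segments failing any feature: /f, x, p, χ, ts, k, ʈ, θ, ʃ/ are [-voice]; /m, w, b/ are [+labial]; /l/ is [+lateral]; /ɲ, n/ are [+nasal]. The remaining /ɡ, ɟ, ɾ, ɣ, dʒ, ʐ, ʁ, z, r/ satisfy [+voice], [-labial], [-lateral], [-nasal].

ɡ, ɟ, ɾ, ɣ, dʒ, ʐ, ʁ, z, r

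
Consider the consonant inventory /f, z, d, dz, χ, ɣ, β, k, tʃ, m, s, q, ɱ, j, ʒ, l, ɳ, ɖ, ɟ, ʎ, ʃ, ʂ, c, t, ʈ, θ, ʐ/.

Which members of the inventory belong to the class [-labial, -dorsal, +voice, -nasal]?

Among the inventory, the [-labial] segments are /z, d, dz, χ, ɣ, k, tʃ, s, q, j, ʒ, l, ɳ, ɖ, ɟ, ʎ, ʃ, ʂ, c, t, ʈ, θ, ʐ/.
Of those, [-dorsal] gives /z, d, dz, tʃ, s, ʒ, l, ɳ, ɖ, ʃ, ʂ, t, ʈ, θ, ʐ/.
Then [+voice] gives /z, d, dz, ʒ, l, ɳ, ɖ, ʐ/.
Then [-nasal] leaves /z, d, dz, ʒ, l, ɖ, ʐ/.

z, d, dz, ʒ, l, ɖ, ʐ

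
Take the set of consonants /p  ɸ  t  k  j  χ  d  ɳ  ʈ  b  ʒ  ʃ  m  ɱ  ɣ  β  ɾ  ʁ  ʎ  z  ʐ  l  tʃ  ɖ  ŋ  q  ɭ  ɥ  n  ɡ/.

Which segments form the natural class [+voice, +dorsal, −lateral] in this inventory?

j, ɣ, ʁ, ŋ, ɥ, ɡ

Checking each segment against [+voice], [+dorsal], [−lateral]: /j/ (palatal glide), /ɣ/ (voiced velar fricative), /ʁ/ (voiced uvular fricative), /ŋ/ (velar nasal), /ɥ/ (labial-palatal glide), /ɡ/ (voiced velar stop) satisfy every feature; every other segment in the inventory fails at least one.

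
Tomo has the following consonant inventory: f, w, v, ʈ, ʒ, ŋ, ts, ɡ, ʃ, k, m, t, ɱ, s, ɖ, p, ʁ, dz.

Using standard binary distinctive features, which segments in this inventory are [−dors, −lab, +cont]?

ʒ, ʃ, s

First, the [−dorsal] segments are /f, v, ʈ, ʒ, ts, ʃ, m, t, ɱ, s, ɖ, p, dz/.
Intersecting with [−labial] gives /ʈ, ʒ, ts, ʃ, t, s, ɖ, dz/.
Within that set, [+continuant] leaves /ʒ, ʃ, s/.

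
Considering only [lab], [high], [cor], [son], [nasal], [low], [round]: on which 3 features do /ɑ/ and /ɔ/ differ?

The two segments share [-high], [-coronal], [+sonorant], [-nasal]. The only features from the list on which they differ: /ɑ/ is [-labial] while /ɔ/ is [+labial]; /ɑ/ is [-round] while /ɔ/ is [+round]; /ɑ/ is [+low] while /ɔ/ is [-low].

[labial], [round], [low]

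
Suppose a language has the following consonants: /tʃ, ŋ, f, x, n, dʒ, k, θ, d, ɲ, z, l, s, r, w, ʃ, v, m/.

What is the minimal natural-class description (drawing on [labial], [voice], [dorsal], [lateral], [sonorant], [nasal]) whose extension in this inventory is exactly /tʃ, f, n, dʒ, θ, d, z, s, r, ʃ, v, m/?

/tʃ, f, n, dʒ, θ, d, z, s, r, ʃ, v, m/ are all [-lateral], [-dorsal], and no other segment in the inventory matches both values. Dropping any one of them over-generates: [-dorsal] alone would also admit /l/; [-lateral] alone would also admit /ŋ, x, k, ɲ, …/. No other single listed feature picks out exactly this set either, so fewer than two features will not do.

[-lateral, -dorsal]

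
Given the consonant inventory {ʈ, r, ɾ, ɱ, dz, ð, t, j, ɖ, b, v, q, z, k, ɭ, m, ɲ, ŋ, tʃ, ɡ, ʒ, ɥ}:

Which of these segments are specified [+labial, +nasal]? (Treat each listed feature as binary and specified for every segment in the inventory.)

ɱ, m

Among the inventory, the [+labial] segments are /ɱ, b, v, m, ɥ/.
Among these, [+nasal] leaves /ɱ, m/.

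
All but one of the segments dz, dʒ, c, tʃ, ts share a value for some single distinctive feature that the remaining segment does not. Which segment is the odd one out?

The remaining segments after removing /c/ share [+delayed release]; /c/ (voiceless palatal stop) is [−delayed release]. For every other candidate removal, the leftover set fails to share any single feature value that the removed segment lacks.

c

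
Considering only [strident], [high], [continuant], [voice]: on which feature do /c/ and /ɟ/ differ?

[voice]

/c/ (voiceless palatal stop) and /ɟ/ (voiced palatal stop) agree on [-strident], [+high], [-continuant]. They differ on [voice] (/c/ [-], /ɟ/ [+]).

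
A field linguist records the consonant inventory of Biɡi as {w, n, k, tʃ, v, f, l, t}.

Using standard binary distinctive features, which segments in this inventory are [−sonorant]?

The [−sonorant] segments here are /k, tʃ, v, f, t/; the remaining /w, n, l/ are [+sonorant].

k, tʃ, v, f, t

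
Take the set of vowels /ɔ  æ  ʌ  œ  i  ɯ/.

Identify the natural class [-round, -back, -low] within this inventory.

i

The [-round] segments are /æ, ʌ, i, ɯ/.
Of those, [-back] gives /æ, i/.
Within that set, [-low] leaves /i/.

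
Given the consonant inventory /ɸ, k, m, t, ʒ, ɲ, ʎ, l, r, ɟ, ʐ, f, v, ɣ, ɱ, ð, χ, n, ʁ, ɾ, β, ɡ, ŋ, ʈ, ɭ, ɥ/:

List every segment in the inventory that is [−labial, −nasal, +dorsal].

k, ʎ, ɟ, ɣ, χ, ʁ, ɡ

Checking each segment against [−labial], [−nasal], [+dorsal]: /k/ (voiceless velar stop), /ʎ/ (palatal lateral approximant), /ɟ/ (voiced palatal stop), /ɣ/ (voiced velar fricative), /χ/ (voiceless uvular fricative), /ʁ/ (voiced uvular fricative), among others, satisfy every feature; every other segment in the inventory fails at least one.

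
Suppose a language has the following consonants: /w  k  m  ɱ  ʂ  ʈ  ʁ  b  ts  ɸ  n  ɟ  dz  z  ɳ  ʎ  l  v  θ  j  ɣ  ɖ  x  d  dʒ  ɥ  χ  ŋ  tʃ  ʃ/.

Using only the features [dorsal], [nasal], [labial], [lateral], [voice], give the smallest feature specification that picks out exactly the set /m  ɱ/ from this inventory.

[+nasal, +labial]

/m, ɱ/ are all [+nasal], [+labial], and no other segment in the inventory matches both values. Dropping any one of them over-generates: [+labial] alone would also admit /w, b, ɸ, v, …/; [+nasal] alone would also admit /n, ɳ, ŋ/. No other single listed feature picks out exactly this set either, so fewer than two features will not do.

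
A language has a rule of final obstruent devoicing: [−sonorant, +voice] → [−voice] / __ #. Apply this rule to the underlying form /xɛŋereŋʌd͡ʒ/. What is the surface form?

[xɛŋereŋʌt͡ʃ]

Only the final segment /d͡ʒ/ is both word-final and matches the structural description. It is a voiced postalveolar affricate, so [−sonorant, +voice] holds; changing it to [−voice] with all other features held fixed yields /t͡ʃ/ (voiceless postalveolar affricate). No other segment meets both the structural description and the environment, so the output is [xɛŋereŋʌt͡ʃ].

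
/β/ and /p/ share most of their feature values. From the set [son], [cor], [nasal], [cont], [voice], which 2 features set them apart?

/β/ (voiced bilabial fricative) and /p/ (voiceless bilabial stop) agree on [−sonorant], [−coronal], [−nasal]. They differ on [voice] (/β/ [+], /p/ [−]), [continuant] (/β/ [+], /p/ [−]).

[voice], [continuant]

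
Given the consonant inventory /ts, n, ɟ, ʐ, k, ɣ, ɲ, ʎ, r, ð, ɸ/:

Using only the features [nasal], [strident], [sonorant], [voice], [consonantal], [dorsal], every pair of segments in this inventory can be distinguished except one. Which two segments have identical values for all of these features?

ɟ, ɣ

/ɟ/ (voiced palatal stop) and /ɣ/ (voiced velar fricative) are both [−nasal], [−strident], [−sonorant], [+voice], [+consonantal], [+dorsal], so none of the listed features separates them. (They do differ in [continuant] and [back], which are not among the given features.) Every other pair in the inventory differs on at least one listed feature.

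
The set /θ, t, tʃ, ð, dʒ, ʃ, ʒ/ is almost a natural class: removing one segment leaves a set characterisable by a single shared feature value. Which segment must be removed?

[distributed] groups all but one: /ð, ʃ, dʒ, tʃ, ʒ, θ/ share [+distributed] while /t/ (voiceless alveolar stop) alone is [−distributed]. Removing any other segment would not leave a single-feature class that excludes it.

t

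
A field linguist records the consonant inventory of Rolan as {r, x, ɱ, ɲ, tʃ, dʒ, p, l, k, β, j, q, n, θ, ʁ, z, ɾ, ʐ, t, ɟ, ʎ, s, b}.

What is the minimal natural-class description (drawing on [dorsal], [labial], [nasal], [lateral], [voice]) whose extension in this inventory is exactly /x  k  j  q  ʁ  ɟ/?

/x, k, j, q, ʁ, ɟ/ are all [−nasal], [−lateral], [+dorsal], and no other segment in the inventory matches all three values. Dropping any one of them over-generates: [−lateral, +dorsal] alone would also admit /ɲ/; [−nasal, +dorsal] alone would also admit /ʎ/; [−nasal, −lateral] alone would also admit /r, tʃ, dʒ, p, …/. No other combination of two listed features picks out exactly this set either, so fewer than three features will not do.

[−nasal, −lateral, +dorsal]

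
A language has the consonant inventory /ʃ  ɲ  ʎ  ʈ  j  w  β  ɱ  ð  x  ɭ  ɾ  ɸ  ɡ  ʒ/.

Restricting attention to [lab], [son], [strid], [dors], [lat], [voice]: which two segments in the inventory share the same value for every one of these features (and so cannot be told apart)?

j, ɲ

Both /j/ and /ɲ/ are [−labial], [+sonorant], [−strident], [+dorsal], [−lateral], [+voice]. Since the list omits [nasal] and [continuant] — which do distinguish the palatal glide from the palatal nasal — this pair collapses; all other pairs remain distinct.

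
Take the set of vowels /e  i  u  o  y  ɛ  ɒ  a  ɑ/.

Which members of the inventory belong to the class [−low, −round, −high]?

e, ɛ

Eliminate segments failing any feature: /i/ is [+high]; /u, o, y/ are [+round]; /ɒ, a, ɑ/ are [+low]. The remaining /e, ɛ/ satisfy [−low], [−round], [−high].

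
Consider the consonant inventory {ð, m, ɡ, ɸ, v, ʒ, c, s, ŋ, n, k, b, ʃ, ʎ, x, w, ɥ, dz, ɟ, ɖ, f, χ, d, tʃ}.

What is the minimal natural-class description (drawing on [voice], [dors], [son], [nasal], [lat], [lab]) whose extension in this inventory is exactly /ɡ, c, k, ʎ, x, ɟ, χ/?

The class [-nasal], [-labial], [+dorsal] has exactly /ɡ, c, k, ʎ, x, ɟ, χ/ as its extension in this inventory. No smaller conjunction from the listed features achieves this: [-labial, +dorsal] alone would also admit /ŋ/; [-nasal, +dorsal] alone would also admit /w, ɥ/; [-nasal, -labial] alone would also admit /ð, ʒ, s, ʃ, …/; and checking the remaining two-feature bundles turns up none with this extension.

[-nasal, -lab, +dors]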